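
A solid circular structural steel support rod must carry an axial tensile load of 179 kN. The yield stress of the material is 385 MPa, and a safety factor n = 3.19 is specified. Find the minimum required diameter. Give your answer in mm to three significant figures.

Allowable stress σ_allow = 385/3.19 = 120.7 MPa.
Required area A = F/σ_allow = 179000/120.7 = 1483 mm².
A = πd²/4 → d = √(4A/π) = 43.46 mm.

d = 43.5 mm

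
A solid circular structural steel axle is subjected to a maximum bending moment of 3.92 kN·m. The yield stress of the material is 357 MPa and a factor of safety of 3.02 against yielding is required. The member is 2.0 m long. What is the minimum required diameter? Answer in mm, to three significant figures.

d = 69.6 mm

σ_allow = 357/3.02 = 118.2 MPa.
For a solid circular section σ = 32M/(πd³), so d³ = 32M/(π σ_allow) = 32×3920000/(π×118.2) = 337800 mm³.
d = 69.64 mm.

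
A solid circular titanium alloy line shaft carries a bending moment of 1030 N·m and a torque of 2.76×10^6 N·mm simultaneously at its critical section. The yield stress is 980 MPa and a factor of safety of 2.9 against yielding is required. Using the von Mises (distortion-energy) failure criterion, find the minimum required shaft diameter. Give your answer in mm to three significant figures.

σ_allow = σ_y/n = 980/2.9 = 337.9 MPa.
For a solid shaft σ_b = 32M/(πd³) and τ = 16T/(πd³), so the von Mises stress is σ' = (16/πd³)·√(4M²+3T²).
√(4M²+3T²) = √(4×(1.030×10^6)² + 3×(2.760×10^6)²) = 5.205×10^6 N·mm.
d³ = 16×5.205×10^6/(π×337.9) = 78450 mm³.
d = 42.81 mm.

d = 42.8 mm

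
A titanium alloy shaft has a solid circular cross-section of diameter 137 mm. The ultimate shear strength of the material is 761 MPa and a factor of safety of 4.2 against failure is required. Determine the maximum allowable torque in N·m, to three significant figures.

T_allow = 91500 N·m

τ_allow = 761/4.2 = 181.2 MPa.
For a solid shaft T_allow = τ_allow·πd³/16; πd³/16 = π×137³/16 = 504900 mm³.
T_allow = 181.2×504900 = 9.148×10^7 N·mm = 91480 N·m.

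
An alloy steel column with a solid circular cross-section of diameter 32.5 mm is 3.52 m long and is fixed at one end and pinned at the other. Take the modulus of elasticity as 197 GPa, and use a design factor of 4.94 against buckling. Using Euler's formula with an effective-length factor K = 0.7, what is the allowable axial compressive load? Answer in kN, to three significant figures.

P_allow = 3.55 kN

I = πd⁴/64 = π×32.5⁴/64 = 54770 mm⁴.
Effective length L_e = KL = 0.7×3.52 m = 2464 mm.
Euler critical load P_cr = π²EI/L_e² = π²×197000×54770/2464² = 17540 N.
P_allow = P_cr/n = 17540/4.94 = 3550 N.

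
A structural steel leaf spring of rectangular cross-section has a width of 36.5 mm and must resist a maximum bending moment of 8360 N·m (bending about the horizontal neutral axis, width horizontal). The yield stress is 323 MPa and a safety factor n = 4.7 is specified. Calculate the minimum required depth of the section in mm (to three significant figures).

σ_allow = 323/4.7 = 68.72 MPa.
For a rectangular section σ = 6M/(bh²), so h² = 6M/(b σ_allow) = 6×8360000/(36.5×68.72) = 20000 mm².
h = 141.4 mm.

h = 141 mm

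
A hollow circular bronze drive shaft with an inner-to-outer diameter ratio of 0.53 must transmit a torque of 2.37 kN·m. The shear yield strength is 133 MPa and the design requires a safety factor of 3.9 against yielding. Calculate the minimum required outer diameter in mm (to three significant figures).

τ_allow = 133/3.9 = 34.10 MPa.
For a hollow shaft τ = 16T/[πd_o³(1−k⁴)] with k = 0.53, so 1−k⁴ = 0.9211.
d_o³ = 16T/[π τ_allow (1−k⁴)] = 16×2370000/(π×34.10×0.9211) = 384300 mm³.
d_o = 72.70 mm.

d_o = 72.7 mm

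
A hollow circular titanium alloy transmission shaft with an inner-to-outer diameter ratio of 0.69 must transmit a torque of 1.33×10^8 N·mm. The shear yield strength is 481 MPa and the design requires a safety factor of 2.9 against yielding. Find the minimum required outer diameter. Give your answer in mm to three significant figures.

d_o = 174 mm

τ_allow = 481/2.9 = 165.9 MPa.
For a hollow shaft τ = 16T/[πd_o³(1−k⁴)] with k = 0.69, so 1−k⁴ = 0.7733.
d_o³ = 16T/[π τ_allow (1−k⁴)] = 16×1.3300×10^8/(π×165.9×0.7733) = 5.281×10^6 mm³.
d_o = 174.1 mm.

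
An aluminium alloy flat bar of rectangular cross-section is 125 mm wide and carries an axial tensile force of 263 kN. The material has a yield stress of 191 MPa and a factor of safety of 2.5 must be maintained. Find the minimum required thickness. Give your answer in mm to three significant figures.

σ_allow = 191/2.5 = 76.40 MPa.
Required area A = F/σ_allow = 263000/76.40 = 3442 mm².
t = A/w = 3442/125 = 27.54 mm.

t = 27.5 mm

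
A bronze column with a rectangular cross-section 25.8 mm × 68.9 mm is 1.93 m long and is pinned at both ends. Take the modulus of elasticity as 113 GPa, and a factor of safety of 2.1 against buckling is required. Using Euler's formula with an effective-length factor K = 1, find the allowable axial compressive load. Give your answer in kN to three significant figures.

P_allow = 14.1 kN

Buckling occurs about the weak axis: I_min = h·b³/12 = 68.9×25.8³/12 = 98600 mm⁴ (b = 25.8 mm is the smaller dimension).
Effective length L_e = KL = 1×1.93 m = 1930 mm.
Euler critical load P_cr = π²EI/L_e² = π²×113000×98600/1930² = 29520 N.
P_allow = P_cr/n = 29520/2.1 = 14060 N.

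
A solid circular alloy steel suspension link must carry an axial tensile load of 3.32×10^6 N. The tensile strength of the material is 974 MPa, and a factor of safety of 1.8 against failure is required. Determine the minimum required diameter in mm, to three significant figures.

Allowable stress σ_allow = 974/1.8 = 541.1 MPa.
Required area A = F/σ_allow = 3320000/541.1 = 6136 mm².
A = πd²/4 → d = √(4A/π) = 88.39 mm.

d = 88.4 mm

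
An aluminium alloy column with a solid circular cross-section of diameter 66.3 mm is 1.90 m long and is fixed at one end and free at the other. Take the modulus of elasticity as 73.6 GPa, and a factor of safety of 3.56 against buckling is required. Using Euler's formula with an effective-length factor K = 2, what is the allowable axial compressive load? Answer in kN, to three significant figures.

I = πd⁴/64 = π×66.3⁴/64 = 948500 mm⁴.
Effective length L_e = KL = 2×1.90 m = 3800 mm.
Euler critical load P_cr = π²EI/L_e² = π²×73600×948500/3800² = 47710 N.
P_allow = P_cr/n = 47710/3.56 = 13400 N.

P_allow = 13.4 kN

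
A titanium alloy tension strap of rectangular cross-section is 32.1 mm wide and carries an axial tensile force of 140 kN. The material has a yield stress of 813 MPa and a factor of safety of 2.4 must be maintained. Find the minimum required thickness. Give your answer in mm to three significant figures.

σ_allow = 813/2.4 = 338.8 MPa.
Required area A = F/σ_allow = 140000/338.8 = 413.3 mm².
t = A/w = 413.3/32.1 = 12.87 mm.

t = 12.9 mm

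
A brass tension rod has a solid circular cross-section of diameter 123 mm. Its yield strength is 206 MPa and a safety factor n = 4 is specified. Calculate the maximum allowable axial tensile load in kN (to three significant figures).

σ_allow = 206/4 = 51.50 MPa.
A = πd²/4 = π×123²/4 = 11880 mm².
F_allow = σ_allow × A = 51.50×11880 = 611900 N.

F_allow = 612 kN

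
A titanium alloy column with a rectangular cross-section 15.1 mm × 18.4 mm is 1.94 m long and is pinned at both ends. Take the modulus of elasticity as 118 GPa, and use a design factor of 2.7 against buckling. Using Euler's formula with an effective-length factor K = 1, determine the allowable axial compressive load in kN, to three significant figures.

Buckling occurs about the weak axis: I_min = h·b³/12 = 18.4×15.1³/12 = 5279 mm⁴ (b = 15.1 mm is the smaller dimension).
Effective length L_e = KL = 1×1.94 m = 1940 mm.
Euler critical load P_cr = π²EI/L_e² = π²×118000×5279/1940² = 1634 N.
P_allow = P_cr/n = 1634/2.7 = 605.0 N.

P_allow = 0.605 kN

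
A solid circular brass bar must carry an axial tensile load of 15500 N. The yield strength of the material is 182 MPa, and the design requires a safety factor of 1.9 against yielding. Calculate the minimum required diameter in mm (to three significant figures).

d = 14.4 mm

Allowable stress σ_allow = 182/1.9 = 95.79 MPa.
Required area A = F/σ_allow = 15500/95.79 = 161.8 mm².
A = πd²/4 → d = √(4A/π) = 14.35 mm.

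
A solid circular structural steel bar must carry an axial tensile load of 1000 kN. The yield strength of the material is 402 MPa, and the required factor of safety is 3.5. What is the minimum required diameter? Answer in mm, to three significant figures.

Allowable stress σ_allow = 402/3.5 = 114.9 MPa.
Required area A = F/σ_allow = 1000000/114.9 = 8706 mm².
A = πd²/4 → d = √(4A/π) = 105.3 mm.

d = 105 mm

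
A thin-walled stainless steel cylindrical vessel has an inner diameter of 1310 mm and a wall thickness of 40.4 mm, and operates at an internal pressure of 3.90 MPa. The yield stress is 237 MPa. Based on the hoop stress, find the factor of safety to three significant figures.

n = 3.75

σ_h = pD/(2t) = 3.90×1310/(2×40.4) = 63.23 MPa.
n = 237/63.23 = 3.748.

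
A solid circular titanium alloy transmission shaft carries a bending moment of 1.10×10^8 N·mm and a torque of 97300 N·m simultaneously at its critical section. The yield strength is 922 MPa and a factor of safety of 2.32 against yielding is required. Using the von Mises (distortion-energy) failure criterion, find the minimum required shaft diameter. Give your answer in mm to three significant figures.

σ_allow = σ_y/n = 922/2.32 = 397.4 MPa.
For a solid shaft σ_b = 32M/(πd³) and τ = 16T/(πd³), so the von Mises stress is σ' = (16/πd³)·√(4M²+3T²).
√(4M²+3T²) = √(4×(1.100×10^8)² + 3×(9.730×10^7)²) = 2.771×10^8 N·mm.
d³ = 16×2.771×10^8/(π×397.4) = 3.552×10^6 mm³.
d = 152.6 mm.

d = 153 mm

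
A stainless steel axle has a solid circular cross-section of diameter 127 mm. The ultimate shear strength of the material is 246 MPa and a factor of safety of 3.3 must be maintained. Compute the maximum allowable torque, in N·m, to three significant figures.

T_allow = 30000 N·m

τ_allow = 246/3.3 = 74.55 MPa.
For a solid shaft T_allow = τ_allow·πd³/16; πd³/16 = π×127³/16 = 402200 mm³.
T_allow = 74.55×402200 = 2.998×10^7 N·mm = 29980 N·m.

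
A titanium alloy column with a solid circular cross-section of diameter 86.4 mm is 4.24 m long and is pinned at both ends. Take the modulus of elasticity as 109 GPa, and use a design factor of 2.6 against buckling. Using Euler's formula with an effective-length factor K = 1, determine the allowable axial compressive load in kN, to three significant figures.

P_allow = 63.0 kN

I = πd⁴/64 = π×86.4⁴/64 = 2.735×10^6 mm⁴.
Effective length L_e = KL = 1×4.24 m = 4240 mm.
Euler critical load P_cr = π²EI/L_e² = π²×109000×2.735×10^6/4240² = 163700 N.
P_allow = P_cr/n = 163700/2.6 = 62960 N.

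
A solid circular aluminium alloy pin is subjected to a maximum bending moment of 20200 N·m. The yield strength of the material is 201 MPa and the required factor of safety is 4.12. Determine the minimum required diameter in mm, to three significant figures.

d = 162 mm

σ_allow = 201/4.12 = 48.79 MPa.
For a solid circular section σ = 32M/(πd³), so d³ = 32M/(π σ_allow) = 32×2.0200×10^7/(π×48.79) = 4.217×10^6 mm³.
d = 161.6 mm.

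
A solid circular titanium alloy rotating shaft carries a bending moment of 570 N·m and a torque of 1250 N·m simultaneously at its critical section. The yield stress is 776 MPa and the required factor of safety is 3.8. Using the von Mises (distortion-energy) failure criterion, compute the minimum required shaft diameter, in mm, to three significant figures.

σ_allow = σ_y/n = 776/3.8 = 204.2 MPa.
For a solid shaft σ_b = 32M/(πd³) and τ = 16T/(πd³), so the von Mises stress is σ' = (16/πd³)·√(4M²+3T²).
√(4M²+3T²) = √(4×(570000)² + 3×(1.250×10^6)²) = 2.447×10^6 N·mm.
d³ = 16×2.447×10^6/(π×204.2) = 61020 mm³.
d = 39.37 mm.

d = 39.4 mm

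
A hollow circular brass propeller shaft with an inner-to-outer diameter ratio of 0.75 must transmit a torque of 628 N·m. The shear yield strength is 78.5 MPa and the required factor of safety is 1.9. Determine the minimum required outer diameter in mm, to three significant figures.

τ_allow = 78.5/1.9 = 41.32 MPa.
For a hollow shaft τ = 16T/[πd_o³(1−k⁴)] with k = 0.75, so 1−k⁴ = 0.6836.
d_o³ = 16T/[π τ_allow (1−k⁴)] = 16×628000/(π×41.32×0.6836) = 113200 mm³.
d_o = 48.38 mm.

d_o = 48.4 mm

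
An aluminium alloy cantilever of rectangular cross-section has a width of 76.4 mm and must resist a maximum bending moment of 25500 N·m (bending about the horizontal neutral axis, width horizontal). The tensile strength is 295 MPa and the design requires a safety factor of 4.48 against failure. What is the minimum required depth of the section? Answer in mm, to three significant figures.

σ_allow = 295/4.48 = 65.85 MPa.
For a rectangular section σ = 6M/(bh²), so h² = 6M/(b σ_allow) = 6×2.5500×10^7/(76.4×65.85) = 30410 mm².
h = 174.4 mm.

h = 174 mm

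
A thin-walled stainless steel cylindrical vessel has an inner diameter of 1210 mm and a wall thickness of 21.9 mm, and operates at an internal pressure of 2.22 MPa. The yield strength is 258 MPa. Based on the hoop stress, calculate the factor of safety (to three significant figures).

σ_h = pD/(2t) = 2.22×1210/(2×21.9) = 61.33 MPa.
n = 258/61.33 = 4.207.

n = 4.21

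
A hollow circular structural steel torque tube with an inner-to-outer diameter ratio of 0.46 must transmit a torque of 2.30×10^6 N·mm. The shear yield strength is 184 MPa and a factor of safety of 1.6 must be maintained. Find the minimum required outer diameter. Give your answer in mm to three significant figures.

d_o = 47.4 mm

τ_allow = 184/1.6 = 115.0 MPa.
For a hollow shaft τ = 16T/[πd_o³(1−k⁴)] with k = 0.46, so 1−k⁴ = 0.9552.
d_o³ = 16T/[π τ_allow (1−k⁴)] = 16×2300000/(π×115.0×0.9552) = 106600 mm³.
d_o = 47.42 mm.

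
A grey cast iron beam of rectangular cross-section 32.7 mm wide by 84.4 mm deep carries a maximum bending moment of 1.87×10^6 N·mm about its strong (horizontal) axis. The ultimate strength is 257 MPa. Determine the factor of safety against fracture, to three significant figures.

Section modulus S = bh²/6 = 32.7×84.4²/6 = 38820 mm³.
σ = M/S = 1870000/38820 = 48.17 MPa.
n = 257/48.17 = 5.335.

n = 5.34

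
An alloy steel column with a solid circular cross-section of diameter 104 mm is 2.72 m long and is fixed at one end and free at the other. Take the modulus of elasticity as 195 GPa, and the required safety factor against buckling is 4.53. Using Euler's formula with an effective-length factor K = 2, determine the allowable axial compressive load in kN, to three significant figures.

P_allow = 82.4 kN

I = πd⁴/64 = π×104⁴/64 = 5.743×10^6 mm⁴.
Effective length L_e = KL = 2×2.72 m = 5440 mm.
Euler critical load P_cr = π²EI/L_e² = π²×195000×5.743×10^6/5440² = 373500 N.
P_allow = P_cr/n = 373500/4.53 = 82440 N.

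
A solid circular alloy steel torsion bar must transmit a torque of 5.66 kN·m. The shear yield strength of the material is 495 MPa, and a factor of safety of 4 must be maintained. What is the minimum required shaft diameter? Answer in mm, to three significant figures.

Allowable shear stress τ_allow = 495/4 = 123.8 MPa.
For a solid shaft τ = 16T/(πd³), so d³ = 16T/(π τ_allow) = 16×5660000/(π×123.8) = 232900 mm³.
d = (232900)^(1/3) = 61.53 mm.

d = 61.5 mm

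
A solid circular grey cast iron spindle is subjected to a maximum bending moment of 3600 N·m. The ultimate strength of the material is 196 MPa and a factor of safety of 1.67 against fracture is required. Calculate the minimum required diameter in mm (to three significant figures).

d = 67.9 mm

σ_allow = 196/1.67 = 117.4 MPa.
For a solid circular section σ = 32M/(πd³), so d³ = 32M/(π σ_allow) = 32×3600000/(π×117.4) = 312400 mm³.
d = 67.86 mm.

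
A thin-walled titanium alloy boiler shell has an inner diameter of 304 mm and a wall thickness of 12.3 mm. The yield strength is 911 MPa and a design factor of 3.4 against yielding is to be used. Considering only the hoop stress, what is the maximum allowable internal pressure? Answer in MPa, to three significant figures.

σ_allow = 911/3.4 = 267.9 MPa.
σ_h = pD/(2t) → p_allow = 2σ_allow t/D = 2×267.9×12.3/304 = 21.68 MPa.

p_allow = 21.7 MPa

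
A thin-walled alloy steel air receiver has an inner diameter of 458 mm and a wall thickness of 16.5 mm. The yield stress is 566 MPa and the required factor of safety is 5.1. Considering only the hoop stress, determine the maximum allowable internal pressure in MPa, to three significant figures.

σ_allow = 566/5.1 = 111.0 MPa.
σ_h = pD/(2t) → p_allow = 2σ_allow t/D = 2×111.0×16.5/458 = 7.996 MPa.

p_allow = 8.00 MPa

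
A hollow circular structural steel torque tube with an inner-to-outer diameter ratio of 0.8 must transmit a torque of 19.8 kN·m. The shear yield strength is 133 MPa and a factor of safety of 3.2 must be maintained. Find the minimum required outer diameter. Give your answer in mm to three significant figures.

d_o = 160 mm

τ_allow = 133/3.2 = 41.56 MPa.
For a hollow shaft τ = 16T/[πd_o³(1−k⁴)] with k = 0.8, so 1−k⁴ = 0.5904.
d_o³ = 16T/[π τ_allow (1−k⁴)] = 16×1.9800×10^7/(π×41.56×0.5904) = 4.109×10^6 mm³.
d_o = 160.2 mm.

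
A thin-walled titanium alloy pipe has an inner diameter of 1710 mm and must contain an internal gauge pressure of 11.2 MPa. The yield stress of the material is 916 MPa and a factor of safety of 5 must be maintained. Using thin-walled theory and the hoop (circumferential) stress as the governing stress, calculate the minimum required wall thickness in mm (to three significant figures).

t = 52.3 mm

σ_allow = 916/5 = 183.2 MPa.
Hoop stress σ_h = pD/(2t), so t = pD/(2σ_allow) = 11.2×1710/(2×183.2) = 52.27 mm.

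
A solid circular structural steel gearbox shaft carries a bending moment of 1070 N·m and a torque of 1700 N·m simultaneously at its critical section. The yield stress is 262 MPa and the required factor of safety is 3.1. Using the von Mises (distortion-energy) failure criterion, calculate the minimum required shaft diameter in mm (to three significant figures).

σ_allow = σ_y/n = 262/3.1 = 84.52 MPa.
For a solid shaft σ_b = 32M/(πd³) and τ = 16T/(πd³), so the von Mises stress is σ' = (16/πd³)·√(4M²+3T²).
√(4M²+3T²) = √(4×(1.070×10^6)² + 3×(1.700×10^6)²) = 3.640×10^6 N·mm.
d³ = 16×3.640×10^6/(π×84.52) = 219300 mm³.
d = 60.31 mm.

d = 60.3 mm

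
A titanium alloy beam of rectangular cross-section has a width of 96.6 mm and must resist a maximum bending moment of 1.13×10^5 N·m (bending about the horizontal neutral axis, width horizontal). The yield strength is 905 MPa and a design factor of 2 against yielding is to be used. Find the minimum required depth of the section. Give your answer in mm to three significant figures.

σ_allow = 905/2 = 452.5 MPa.
For a rectangular section σ = 6M/(bh²), so h² = 6M/(b σ_allow) = 6×1.1300×10^8/(96.6×452.5) = 15510 mm².
h = 124.5 mm.

h = 125 mm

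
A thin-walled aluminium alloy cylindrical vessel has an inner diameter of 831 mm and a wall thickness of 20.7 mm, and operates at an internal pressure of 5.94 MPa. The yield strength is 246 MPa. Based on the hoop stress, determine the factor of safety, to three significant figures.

n = 2.06

σ_h = pD/(2t) = 5.94×831/(2×20.7) = 119.2 MPa.
n = 246/119.2 = 2.063.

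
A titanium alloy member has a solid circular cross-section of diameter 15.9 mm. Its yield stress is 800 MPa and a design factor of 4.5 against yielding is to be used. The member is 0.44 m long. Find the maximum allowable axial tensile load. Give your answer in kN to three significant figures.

σ_allow = 800/4.5 = 177.8 MPa.
A = πd²/4 = π×15.9²/4 = 198.6 mm².
F_allow = σ_allow × A = 177.8×198.6 = 35300 N.

F_allow = 35.3 kN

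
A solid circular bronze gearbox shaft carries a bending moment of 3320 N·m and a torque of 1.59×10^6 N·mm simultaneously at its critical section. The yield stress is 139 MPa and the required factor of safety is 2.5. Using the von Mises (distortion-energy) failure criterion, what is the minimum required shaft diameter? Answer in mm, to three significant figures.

σ_allow = σ_y/n = 139/2.5 = 55.60 MPa.
For a solid shaft σ_b = 32M/(πd³) and τ = 16T/(πd³), so the von Mises stress is σ' = (16/πd³)·√(4M²+3T²).
√(4M²+3T²) = √(4×(3.320×10^6)² + 3×(1.590×10^6)²) = 7.188×10^6 N·mm.
d³ = 16×7.188×10^6/(π×55.60) = 658500 mm³.
d = 87.00 mm.

d = 87.0 mm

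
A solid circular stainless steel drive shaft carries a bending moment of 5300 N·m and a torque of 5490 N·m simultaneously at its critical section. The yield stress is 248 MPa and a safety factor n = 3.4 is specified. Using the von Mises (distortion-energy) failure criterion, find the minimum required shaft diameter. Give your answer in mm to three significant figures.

d = 99.8 mm

σ_allow = σ_y/n = 248/3.4 = 72.94 MPa.
For a solid shaft σ_b = 32M/(πd³) and τ = 16T/(πd³), so the von Mises stress is σ' = (16/πd³)·√(4M²+3T²).
√(4M²+3T²) = √(4×(5.300×10^6)² + 3×(5.490×10^6)²) = 1.424×10^7 N·mm.
d³ = 16×1.424×10^7/(π×72.94) = 994300 mm³.
d = 99.81 mm.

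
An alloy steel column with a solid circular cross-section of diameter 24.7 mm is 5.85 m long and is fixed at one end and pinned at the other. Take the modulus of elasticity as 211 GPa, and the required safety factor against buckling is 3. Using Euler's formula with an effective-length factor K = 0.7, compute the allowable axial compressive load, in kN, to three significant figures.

I = πd⁴/64 = π×24.7⁴/64 = 18270 mm⁴.
Effective length L_e = KL = 0.7×5.85 m = 4095 mm.
Euler critical load P_cr = π²EI/L_e² = π²×211000×18270/4095² = 2269 N.
P_allow = P_cr/n = 2269/3 = 756.3 N.

P_allow = 0.756 kN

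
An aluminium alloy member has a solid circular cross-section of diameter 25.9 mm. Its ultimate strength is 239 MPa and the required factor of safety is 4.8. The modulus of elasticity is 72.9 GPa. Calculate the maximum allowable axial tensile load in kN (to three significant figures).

σ_allow = 239/4.8 = 49.79 MPa.
A = πd²/4 = π×25.9²/4 = 526.9 mm².
F_allow = σ_allow × A = 49.79×526.9 = 26230 N.

F_allow = 26.2 kN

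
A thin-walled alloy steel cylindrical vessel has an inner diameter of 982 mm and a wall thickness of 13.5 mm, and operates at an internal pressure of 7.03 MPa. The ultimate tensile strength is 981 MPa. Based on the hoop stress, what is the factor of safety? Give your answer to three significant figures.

σ_h = pD/(2t) = 7.03×982/(2×13.5) = 255.7 MPa.
n = 981/255.7 = 3.837.

n = 3.84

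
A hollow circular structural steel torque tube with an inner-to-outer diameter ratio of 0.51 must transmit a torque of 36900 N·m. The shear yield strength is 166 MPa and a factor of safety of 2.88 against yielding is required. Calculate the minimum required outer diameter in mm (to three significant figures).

d_o = 152 mm

τ_allow = 166/2.88 = 57.64 MPa.
For a hollow shaft τ = 16T/[πd_o³(1−k⁴)] with k = 0.51, so 1−k⁴ = 0.9323.
d_o³ = 16T/[π τ_allow (1−k⁴)] = 16×3.6900×10^7/(π×57.64×0.9323) = 3.497×10^6 mm³.
d_o = 151.8 mm.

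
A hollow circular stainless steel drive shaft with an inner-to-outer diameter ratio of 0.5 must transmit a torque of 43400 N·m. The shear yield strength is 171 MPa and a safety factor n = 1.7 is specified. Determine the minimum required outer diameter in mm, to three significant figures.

τ_allow = 171/1.7 = 100.6 MPa.
For a hollow shaft τ = 16T/[πd_o³(1−k⁴)] with k = 0.5, so 1−k⁴ = 0.9375.
d_o³ = 16T/[π τ_allow (1−k⁴)] = 16×4.3400×10^7/(π×100.6×0.9375) = 2.344×10^6 mm³.
d_o = 132.8 mm.

d_o = 133 mm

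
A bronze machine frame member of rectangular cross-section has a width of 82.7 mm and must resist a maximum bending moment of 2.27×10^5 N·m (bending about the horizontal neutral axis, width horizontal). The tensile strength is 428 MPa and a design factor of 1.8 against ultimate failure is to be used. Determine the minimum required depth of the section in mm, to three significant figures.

σ_allow = 428/1.8 = 237.8 MPa.
For a rectangular section σ = 6M/(bh²), so h² = 6M/(b σ_allow) = 6×2.2700×10^8/(82.7×237.8) = 69260 mm².
h = 263.2 mm.

h = 263 mm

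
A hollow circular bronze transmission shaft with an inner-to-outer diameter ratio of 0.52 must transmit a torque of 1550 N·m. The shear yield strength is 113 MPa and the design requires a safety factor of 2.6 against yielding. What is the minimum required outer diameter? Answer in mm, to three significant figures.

d_o = 58.1 mm

τ_allow = 113/2.6 = 43.46 MPa.
For a hollow shaft τ = 16T/[πd_o³(1−k⁴)] with k = 0.52, so 1−k⁴ = 0.9269.
d_o³ = 16T/[π τ_allow (1−k⁴)] = 16×1550000/(π×43.46×0.9269) = 196000 mm³.
d_o = 58.08 mm.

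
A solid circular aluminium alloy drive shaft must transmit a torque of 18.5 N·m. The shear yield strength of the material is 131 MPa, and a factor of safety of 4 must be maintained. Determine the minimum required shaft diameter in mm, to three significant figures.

Allowable shear stress τ_allow = 131/4 = 32.75 MPa.
For a solid shaft τ = 16T/(πd³), so d³ = 16T/(π τ_allow) = 16×18500/(π×32.75) = 2877 mm³.
d = (2877)^(1/3) = 14.22 mm.

d = 14.2 mm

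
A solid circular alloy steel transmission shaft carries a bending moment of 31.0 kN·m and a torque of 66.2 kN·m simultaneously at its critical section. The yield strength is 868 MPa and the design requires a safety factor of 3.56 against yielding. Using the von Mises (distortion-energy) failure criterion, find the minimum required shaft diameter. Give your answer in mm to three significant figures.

d = 140 mm

σ_allow = σ_y/n = 868/3.56 = 243.8 MPa.
For a solid shaft σ_b = 32M/(πd³) and τ = 16T/(πd³), so the von Mises stress is σ' = (16/πd³)·√(4M²+3T²).
√(4M²+3T²) = √(4×(3.100×10^7)² + 3×(6.620×10^7)²) = 1.304×10^8 N·mm.
d³ = 16×1.304×10^8/(π×243.8) = 2.723×10^6 mm³.
d = 139.6 mm.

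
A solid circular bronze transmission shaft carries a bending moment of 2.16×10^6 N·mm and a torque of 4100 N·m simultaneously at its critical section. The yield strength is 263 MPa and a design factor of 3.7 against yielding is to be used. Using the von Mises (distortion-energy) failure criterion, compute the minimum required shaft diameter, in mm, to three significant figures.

σ_allow = σ_y/n = 263/3.7 = 71.08 MPa.
For a solid shaft σ_b = 32M/(πd³) and τ = 16T/(πd³), so the von Mises stress is σ' = (16/πd³)·√(4M²+3T²).
√(4M²+3T²) = √(4×(2.160×10^6)² + 3×(4.100×10^6)²) = 8.312×10^6 N·mm.
d³ = 16×8.312×10^6/(π×71.08) = 595600 mm³.
d = 84.14 mm.

d = 84.1 mm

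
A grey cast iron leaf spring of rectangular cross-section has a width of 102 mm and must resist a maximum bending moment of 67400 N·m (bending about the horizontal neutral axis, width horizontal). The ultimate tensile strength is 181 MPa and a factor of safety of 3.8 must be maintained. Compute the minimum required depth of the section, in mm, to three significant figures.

h = 289 mm

σ_allow = 181/3.8 = 47.63 MPa.
For a rectangular section σ = 6M/(bh²), so h² = 6M/(b σ_allow) = 6×6.7400×10^7/(102×47.63) = 83240 mm².
h = 288.5 mm.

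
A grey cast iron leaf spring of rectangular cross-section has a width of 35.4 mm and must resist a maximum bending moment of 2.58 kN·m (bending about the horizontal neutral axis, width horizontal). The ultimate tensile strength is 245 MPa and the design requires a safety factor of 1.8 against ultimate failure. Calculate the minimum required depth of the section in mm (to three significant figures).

h = 56.7 mm

σ_allow = 245/1.8 = 136.1 MPa.
For a rectangular section σ = 6M/(bh²), so h² = 6M/(b σ_allow) = 6×2580000/(35.4×136.1) = 3213 mm².
h = 56.68 mm.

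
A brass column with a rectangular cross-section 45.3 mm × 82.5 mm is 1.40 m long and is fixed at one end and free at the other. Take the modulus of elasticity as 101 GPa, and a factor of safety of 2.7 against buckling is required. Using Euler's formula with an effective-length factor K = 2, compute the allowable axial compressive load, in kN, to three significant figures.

P_allow = 30.1 kN

Buckling occurs about the weak axis: I_min = h·b³/12 = 82.5×45.3³/12 = 639100 mm⁴ (b = 45.3 mm is the smaller dimension).
Effective length L_e = KL = 2×1.40 m = 2800 mm.
Euler critical load P_cr = π²EI/L_e² = π²×101000×639100/2800² = 81260 N.
P_allow = P_cr/n = 81260/2.7 = 30100 N.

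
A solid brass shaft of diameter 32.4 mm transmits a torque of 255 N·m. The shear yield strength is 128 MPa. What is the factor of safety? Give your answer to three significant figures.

n = 3.35

τ = 16T/(πd³) = 16×255000/(π×32.4³) = 38.18 MPa.
n = τ_limit/τ = 128/38.18 = 3.352.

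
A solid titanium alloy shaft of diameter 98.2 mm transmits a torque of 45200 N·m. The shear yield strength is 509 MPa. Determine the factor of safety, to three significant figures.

n = 2.09

τ = 16T/(πd³) = 16×4.5200×10^7/(π×98.2³) = 243.1 MPa.
n = τ_limit/τ = 509/243.1 = 2.094.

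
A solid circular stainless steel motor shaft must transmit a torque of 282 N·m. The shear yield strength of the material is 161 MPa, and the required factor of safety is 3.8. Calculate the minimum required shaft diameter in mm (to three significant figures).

Allowable shear stress τ_allow = 161/3.8 = 42.37 MPa.
For a solid shaft τ = 16T/(πd³), so d³ = 16T/(π τ_allow) = 16×282000/(π×42.37) = 33900 mm³.
d = (33900)^(1/3) = 32.36 mm.

d = 32.4 mm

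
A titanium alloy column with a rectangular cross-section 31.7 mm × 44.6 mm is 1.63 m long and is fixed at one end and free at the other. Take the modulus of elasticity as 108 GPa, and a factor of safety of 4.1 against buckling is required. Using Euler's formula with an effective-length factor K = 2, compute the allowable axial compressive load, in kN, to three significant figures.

Buckling occurs about the weak axis: I_min = h·b³/12 = 44.6×31.7³/12 = 118400 mm⁴ (b = 31.7 mm is the smaller dimension).
Effective length L_e = KL = 2×1.63 m = 3260 mm.
Euler critical load P_cr = π²EI/L_e² = π²×108000×118400/3260² = 11870 N.
P_allow = P_cr/n = 11870/4.1 = 2896 N.

P_allow = 2.90 kN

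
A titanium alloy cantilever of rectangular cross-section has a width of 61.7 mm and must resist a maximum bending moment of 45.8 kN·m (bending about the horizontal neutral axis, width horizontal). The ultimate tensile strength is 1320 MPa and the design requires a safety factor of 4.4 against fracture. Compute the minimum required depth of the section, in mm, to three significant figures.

σ_allow = 1320/4.4 = 300.0 MPa.
For a rectangular section σ = 6M/(bh²), so h² = 6M/(b σ_allow) = 6×4.5800×10^7/(61.7×300.0) = 14850 mm².
h = 121.8 mm.

h = 122 mm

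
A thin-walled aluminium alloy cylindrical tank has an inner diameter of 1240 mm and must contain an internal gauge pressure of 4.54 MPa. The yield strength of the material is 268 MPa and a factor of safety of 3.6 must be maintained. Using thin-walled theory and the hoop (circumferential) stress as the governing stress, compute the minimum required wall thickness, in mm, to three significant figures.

t = 37.8 mm

σ_allow = 268/3.6 = 74.44 MPa.
Hoop stress σ_h = pD/(2t), so t = pD/(2σ_allow) = 4.54×1240/(2×74.44) = 37.81 mm.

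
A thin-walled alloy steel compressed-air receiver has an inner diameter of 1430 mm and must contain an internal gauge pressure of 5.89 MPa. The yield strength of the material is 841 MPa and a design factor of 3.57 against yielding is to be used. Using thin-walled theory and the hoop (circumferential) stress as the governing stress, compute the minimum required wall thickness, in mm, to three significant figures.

σ_allow = 841/3.57 = 235.6 MPa.
Hoop stress σ_h = pD/(2t), so t = pD/(2σ_allow) = 5.89×1430/(2×235.6) = 17.88 mm.

t = 17.9 mm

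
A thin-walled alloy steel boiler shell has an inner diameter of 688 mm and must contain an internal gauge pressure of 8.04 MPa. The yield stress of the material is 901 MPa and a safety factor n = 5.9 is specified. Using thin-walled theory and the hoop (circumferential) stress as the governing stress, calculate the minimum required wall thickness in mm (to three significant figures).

t = 18.1 mm

σ_allow = 901/5.9 = 152.7 MPa.
Hoop stress σ_h = pD/(2t), so t = pD/(2σ_allow) = 8.04×688/(2×152.7) = 18.11 mm.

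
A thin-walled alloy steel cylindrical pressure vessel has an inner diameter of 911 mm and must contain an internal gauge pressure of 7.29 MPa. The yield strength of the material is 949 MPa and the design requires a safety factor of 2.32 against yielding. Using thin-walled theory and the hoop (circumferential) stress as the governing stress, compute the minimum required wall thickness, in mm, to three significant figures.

σ_allow = 949/2.32 = 409.1 MPa.
Hoop stress σ_h = pD/(2t), so t = pD/(2σ_allow) = 7.29×911/(2×409.1) = 8.118 mm.

t = 8.12 mm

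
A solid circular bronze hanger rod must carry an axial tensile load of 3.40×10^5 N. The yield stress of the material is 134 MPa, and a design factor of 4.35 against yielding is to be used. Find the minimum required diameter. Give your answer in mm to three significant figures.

d = 119 mm

Allowable stress σ_allow = 134/4.35 = 30.80 MPa.
Required area A = F/σ_allow = 340000/30.80 = 11040 mm².
A = πd²/4 → d = √(4A/π) = 118.5 mm.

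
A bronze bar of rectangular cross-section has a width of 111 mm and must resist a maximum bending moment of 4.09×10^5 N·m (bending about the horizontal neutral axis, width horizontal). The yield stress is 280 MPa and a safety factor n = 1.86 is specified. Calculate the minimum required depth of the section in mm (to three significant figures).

σ_allow = 280/1.86 = 150.5 MPa.
For a rectangular section σ = 6M/(bh²), so h² = 6M/(b σ_allow) = 6×4.0900×10^8/(111×150.5) = 146900 mm².
h = 383.2 mm.

h = 383 mm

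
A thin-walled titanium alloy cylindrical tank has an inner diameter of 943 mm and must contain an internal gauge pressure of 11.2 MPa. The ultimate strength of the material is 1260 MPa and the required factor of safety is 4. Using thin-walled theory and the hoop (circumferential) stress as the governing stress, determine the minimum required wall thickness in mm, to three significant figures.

σ_allow = 1260/4 = 315.0 MPa.
Hoop stress σ_h = pD/(2t), so t = pD/(2σ_allow) = 11.2×943/(2×315.0) = 16.76 mm.

t = 16.8 mm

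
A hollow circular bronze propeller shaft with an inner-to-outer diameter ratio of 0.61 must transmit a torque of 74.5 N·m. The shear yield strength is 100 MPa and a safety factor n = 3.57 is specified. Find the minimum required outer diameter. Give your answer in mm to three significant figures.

d_o = 25.1 mm

τ_allow = 100/3.57 = 28.01 MPa.
For a hollow shaft τ = 16T/[πd_o³(1−k⁴)] with k = 0.61, so 1−k⁴ = 0.8615.
d_o³ = 16T/[π τ_allow (1−k⁴)] = 16×74500/(π×28.01×0.8615) = 15720 mm³.
d_o = 25.05 mm.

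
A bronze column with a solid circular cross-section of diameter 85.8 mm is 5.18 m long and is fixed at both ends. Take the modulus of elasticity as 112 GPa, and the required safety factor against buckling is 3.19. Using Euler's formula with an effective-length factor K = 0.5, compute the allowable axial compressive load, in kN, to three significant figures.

P_allow = 137 kN

I = πd⁴/64 = π×85.8⁴/64 = 2.660×10^6 mm⁴.
Effective length L_e = KL = 0.5×5.18 m = 2590 mm.
Euler critical load P_cr = π²EI/L_e² = π²×112000×2.660×10^6/2590² = 438400 N.
P_allow = P_cr/n = 438400/3.19 = 137400 N.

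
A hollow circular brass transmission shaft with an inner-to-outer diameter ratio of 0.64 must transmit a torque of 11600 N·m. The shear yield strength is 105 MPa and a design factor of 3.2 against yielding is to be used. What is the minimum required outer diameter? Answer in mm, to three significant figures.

τ_allow = 105/3.2 = 32.81 MPa.
For a hollow shaft τ = 16T/[πd_o³(1−k⁴)] with k = 0.64, so 1−k⁴ = 0.8322.
d_o³ = 16T/[π τ_allow (1−k⁴)] = 16×1.1600×10^7/(π×32.81×0.8322) = 2.163×10^6 mm³.
d_o = 129.3 mm.

d_o = 129 mm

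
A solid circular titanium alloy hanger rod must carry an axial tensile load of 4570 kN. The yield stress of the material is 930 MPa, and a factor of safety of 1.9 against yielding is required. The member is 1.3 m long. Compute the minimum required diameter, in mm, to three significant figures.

Allowable stress σ_allow = 930/1.9 = 489.5 MPa.
Required area A = F/σ_allow = 4570000/489.5 = 9337 mm².
A = πd²/4 → d = √(4A/π) = 109.0 mm.

d = 109 mm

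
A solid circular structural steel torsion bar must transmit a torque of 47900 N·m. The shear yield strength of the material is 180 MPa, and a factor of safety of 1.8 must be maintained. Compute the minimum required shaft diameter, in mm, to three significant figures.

Allowable shear stress τ_allow = 180/1.8 = 100.0 MPa.
For a solid shaft τ = 16T/(πd³), so d³ = 16T/(π τ_allow) = 16×4.7900×10^7/(π×100.0) = 2.440×10^6 mm³.
d = (2.440×10^6)^(1/3) = 134.6 mm.

d = 135 mm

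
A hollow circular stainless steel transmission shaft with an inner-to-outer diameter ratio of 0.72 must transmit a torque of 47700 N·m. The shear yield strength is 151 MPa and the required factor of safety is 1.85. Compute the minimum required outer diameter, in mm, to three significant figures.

d_o = 160 mm

τ_allow = 151/1.85 = 81.62 MPa.
For a hollow shaft τ = 16T/[πd_o³(1−k⁴)] with k = 0.72, so 1−k⁴ = 0.7313.
d_o³ = 16T/[π τ_allow (1−k⁴)] = 16×4.7700×10^7/(π×81.62×0.7313) = 4.070×10^6 mm³.
d_o = 159.7 mm.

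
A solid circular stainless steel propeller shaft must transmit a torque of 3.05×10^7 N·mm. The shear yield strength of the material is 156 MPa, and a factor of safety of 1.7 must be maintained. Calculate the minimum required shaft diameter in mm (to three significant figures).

Allowable shear stress τ_allow = 156/1.7 = 91.76 MPa.
For a solid shaft τ = 16T/(πd³), so d³ = 16T/(π τ_allow) = 16×3.0500×10^7/(π×91.76) = 1.693×10^6 mm³.
d = (1.693×10^6)^(1/3) = 119.2 mm.

d = 119 mm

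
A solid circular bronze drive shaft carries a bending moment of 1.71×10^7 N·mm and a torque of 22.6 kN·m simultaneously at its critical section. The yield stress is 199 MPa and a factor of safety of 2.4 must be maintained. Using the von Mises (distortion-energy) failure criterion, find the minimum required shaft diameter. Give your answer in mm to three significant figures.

d = 147 mm

σ_allow = σ_y/n = 199/2.4 = 82.92 MPa.
For a solid shaft σ_b = 32M/(πd³) and τ = 16T/(πd³), so the von Mises stress is σ' = (16/πd³)·√(4M²+3T²).
√(4M²+3T²) = √(4×(1.710×10^7)² + 3×(2.260×10^7)²) = 5.198×10^7 N·mm.
d³ = 16×5.198×10^7/(π×82.92) = 3.193×10^6 mm³.
d = 147.2 mm.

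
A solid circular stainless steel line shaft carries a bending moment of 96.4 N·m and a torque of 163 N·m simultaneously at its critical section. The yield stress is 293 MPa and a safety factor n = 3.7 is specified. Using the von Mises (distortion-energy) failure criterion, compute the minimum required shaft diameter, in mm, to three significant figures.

d = 28.0 mm

σ_allow = σ_y/n = 293/3.7 = 79.19 MPa.
For a solid shaft σ_b = 32M/(πd³) and τ = 16T/(πd³), so the von Mises stress is σ' = (16/πd³)·√(4M²+3T²).
√(4M²+3T²) = √(4×(96400)² + 3×(163000)²) = 341900 N·mm.
d³ = 16×341900/(π×79.19) = 21990 mm³.
d = 28.02 mm.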